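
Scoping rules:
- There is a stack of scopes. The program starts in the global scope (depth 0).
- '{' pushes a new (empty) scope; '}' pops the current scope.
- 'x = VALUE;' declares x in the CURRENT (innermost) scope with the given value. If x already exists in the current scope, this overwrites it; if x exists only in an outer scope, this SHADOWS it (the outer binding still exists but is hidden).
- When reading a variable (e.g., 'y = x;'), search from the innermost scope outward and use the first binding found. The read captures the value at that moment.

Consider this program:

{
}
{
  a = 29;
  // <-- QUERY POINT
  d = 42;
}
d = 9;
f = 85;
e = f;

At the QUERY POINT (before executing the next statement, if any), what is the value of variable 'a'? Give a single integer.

Step 1: enter scope (depth=1)
Step 2: exit scope (depth=0)
Step 3: enter scope (depth=1)
Step 4: declare a=29 at depth 1
Visible at query point: a=29

Answer: 29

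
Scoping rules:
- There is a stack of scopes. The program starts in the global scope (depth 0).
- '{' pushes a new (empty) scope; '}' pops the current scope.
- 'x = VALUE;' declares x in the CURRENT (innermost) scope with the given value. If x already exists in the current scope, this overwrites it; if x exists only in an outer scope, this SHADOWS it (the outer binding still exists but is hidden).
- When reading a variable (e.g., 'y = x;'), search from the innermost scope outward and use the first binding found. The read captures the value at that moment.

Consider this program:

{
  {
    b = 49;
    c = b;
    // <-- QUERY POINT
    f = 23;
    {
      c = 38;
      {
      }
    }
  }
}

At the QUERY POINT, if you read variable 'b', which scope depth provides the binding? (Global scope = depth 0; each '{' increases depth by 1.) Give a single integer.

Step 1: enter scope (depth=1)
Step 2: enter scope (depth=2)
Step 3: declare b=49 at depth 2
Step 4: declare c=(read b)=49 at depth 2
Visible at query point: b=49 c=49

Answer: 2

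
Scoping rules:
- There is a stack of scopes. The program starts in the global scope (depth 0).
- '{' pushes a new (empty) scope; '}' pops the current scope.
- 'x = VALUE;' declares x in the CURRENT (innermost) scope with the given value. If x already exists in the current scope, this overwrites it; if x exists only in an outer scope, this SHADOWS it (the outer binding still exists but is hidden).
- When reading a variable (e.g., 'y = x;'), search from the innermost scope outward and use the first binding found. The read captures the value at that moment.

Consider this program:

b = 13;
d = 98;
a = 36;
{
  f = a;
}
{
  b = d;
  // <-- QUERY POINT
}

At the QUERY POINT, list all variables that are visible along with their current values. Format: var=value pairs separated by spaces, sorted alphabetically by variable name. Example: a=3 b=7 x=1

Step 1: declare b=13 at depth 0
Step 2: declare d=98 at depth 0
Step 3: declare a=36 at depth 0
Step 4: enter scope (depth=1)
Step 5: declare f=(read a)=36 at depth 1
Step 6: exit scope (depth=0)
Step 7: enter scope (depth=1)
Step 8: declare b=(read d)=98 at depth 1
Visible at query point: a=36 b=98 d=98

Answer: a=36 b=98 d=98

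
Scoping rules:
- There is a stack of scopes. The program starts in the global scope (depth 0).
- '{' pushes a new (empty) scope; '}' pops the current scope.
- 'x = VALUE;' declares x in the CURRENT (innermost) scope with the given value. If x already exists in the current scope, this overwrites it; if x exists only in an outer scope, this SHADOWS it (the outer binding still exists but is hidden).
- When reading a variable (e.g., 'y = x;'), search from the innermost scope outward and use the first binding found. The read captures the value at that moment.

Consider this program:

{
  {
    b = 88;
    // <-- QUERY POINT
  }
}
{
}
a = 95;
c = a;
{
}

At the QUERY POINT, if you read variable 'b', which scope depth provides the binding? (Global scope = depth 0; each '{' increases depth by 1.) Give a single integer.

Answer: 2

Derivation:
Step 1: enter scope (depth=1)
Step 2: enter scope (depth=2)
Step 3: declare b=88 at depth 2
Visible at query point: b=88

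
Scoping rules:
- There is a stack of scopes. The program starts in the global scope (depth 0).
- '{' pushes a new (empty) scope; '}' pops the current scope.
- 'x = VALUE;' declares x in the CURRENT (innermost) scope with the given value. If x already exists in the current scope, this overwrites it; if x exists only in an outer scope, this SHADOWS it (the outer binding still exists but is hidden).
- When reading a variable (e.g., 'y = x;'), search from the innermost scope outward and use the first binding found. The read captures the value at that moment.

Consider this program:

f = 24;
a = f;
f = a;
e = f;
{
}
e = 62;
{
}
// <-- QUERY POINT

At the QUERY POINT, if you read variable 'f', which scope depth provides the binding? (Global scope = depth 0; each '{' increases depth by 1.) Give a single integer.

Answer: 0

Derivation:
Step 1: declare f=24 at depth 0
Step 2: declare a=(read f)=24 at depth 0
Step 3: declare f=(read a)=24 at depth 0
Step 4: declare e=(read f)=24 at depth 0
Step 5: enter scope (depth=1)
Step 6: exit scope (depth=0)
Step 7: declare e=62 at depth 0
Step 8: enter scope (depth=1)
Step 9: exit scope (depth=0)
Visible at query point: a=24 e=62 f=24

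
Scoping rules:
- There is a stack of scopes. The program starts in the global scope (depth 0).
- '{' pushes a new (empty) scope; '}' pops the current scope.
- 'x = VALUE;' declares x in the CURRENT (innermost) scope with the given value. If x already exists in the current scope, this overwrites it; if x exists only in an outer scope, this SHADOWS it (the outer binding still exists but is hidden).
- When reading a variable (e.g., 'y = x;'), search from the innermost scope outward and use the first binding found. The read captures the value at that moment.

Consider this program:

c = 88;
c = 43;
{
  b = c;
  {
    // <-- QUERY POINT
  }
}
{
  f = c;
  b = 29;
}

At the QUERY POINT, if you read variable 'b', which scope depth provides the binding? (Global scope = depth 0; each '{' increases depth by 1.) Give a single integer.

Step 1: declare c=88 at depth 0
Step 2: declare c=43 at depth 0
Step 3: enter scope (depth=1)
Step 4: declare b=(read c)=43 at depth 1
Step 5: enter scope (depth=2)
Visible at query point: b=43 c=43

Answer: 1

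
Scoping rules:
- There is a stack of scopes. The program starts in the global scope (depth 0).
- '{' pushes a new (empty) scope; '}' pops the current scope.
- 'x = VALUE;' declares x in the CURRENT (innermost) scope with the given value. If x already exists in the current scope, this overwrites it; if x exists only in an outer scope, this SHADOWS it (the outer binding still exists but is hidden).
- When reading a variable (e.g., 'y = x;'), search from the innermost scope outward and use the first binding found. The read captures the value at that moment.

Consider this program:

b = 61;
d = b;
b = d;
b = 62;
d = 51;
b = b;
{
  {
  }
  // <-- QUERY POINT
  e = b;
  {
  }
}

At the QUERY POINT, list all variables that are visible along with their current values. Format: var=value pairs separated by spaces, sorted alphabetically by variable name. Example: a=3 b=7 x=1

Step 1: declare b=61 at depth 0
Step 2: declare d=(read b)=61 at depth 0
Step 3: declare b=(read d)=61 at depth 0
Step 4: declare b=62 at depth 0
Step 5: declare d=51 at depth 0
Step 6: declare b=(read b)=62 at depth 0
Step 7: enter scope (depth=1)
Step 8: enter scope (depth=2)
Step 9: exit scope (depth=1)
Visible at query point: b=62 d=51

Answer: b=62 d=51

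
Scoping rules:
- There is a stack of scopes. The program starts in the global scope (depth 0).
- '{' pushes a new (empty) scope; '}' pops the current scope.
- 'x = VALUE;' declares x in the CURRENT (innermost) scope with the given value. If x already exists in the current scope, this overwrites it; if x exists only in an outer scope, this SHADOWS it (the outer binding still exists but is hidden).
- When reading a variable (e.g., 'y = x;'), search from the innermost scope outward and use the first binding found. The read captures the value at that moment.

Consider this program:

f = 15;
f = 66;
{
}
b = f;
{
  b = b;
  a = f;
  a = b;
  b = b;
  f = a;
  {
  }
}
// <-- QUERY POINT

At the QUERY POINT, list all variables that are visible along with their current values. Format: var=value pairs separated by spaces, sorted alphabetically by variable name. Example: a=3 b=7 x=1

Step 1: declare f=15 at depth 0
Step 2: declare f=66 at depth 0
Step 3: enter scope (depth=1)
Step 4: exit scope (depth=0)
Step 5: declare b=(read f)=66 at depth 0
Step 6: enter scope (depth=1)
Step 7: declare b=(read b)=66 at depth 1
Step 8: declare a=(read f)=66 at depth 1
Step 9: declare a=(read b)=66 at depth 1
Step 10: declare b=(read b)=66 at depth 1
Step 11: declare f=(read a)=66 at depth 1
Step 12: enter scope (depth=2)
Step 13: exit scope (depth=1)
Step 14: exit scope (depth=0)
Visible at query point: b=66 f=66

Answer: b=66 f=66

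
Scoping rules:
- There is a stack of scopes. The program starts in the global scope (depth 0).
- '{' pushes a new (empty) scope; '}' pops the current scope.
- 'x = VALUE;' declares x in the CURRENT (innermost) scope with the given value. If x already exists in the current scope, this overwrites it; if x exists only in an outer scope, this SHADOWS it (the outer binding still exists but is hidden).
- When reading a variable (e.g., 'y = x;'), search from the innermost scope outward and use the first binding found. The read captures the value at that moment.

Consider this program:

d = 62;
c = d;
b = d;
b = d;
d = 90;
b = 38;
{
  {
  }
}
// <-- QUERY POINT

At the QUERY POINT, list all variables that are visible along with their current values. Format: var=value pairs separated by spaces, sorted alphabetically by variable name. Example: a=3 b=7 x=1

Answer: b=38 c=62 d=90

Derivation:
Step 1: declare d=62 at depth 0
Step 2: declare c=(read d)=62 at depth 0
Step 3: declare b=(read d)=62 at depth 0
Step 4: declare b=(read d)=62 at depth 0
Step 5: declare d=90 at depth 0
Step 6: declare b=38 at depth 0
Step 7: enter scope (depth=1)
Step 8: enter scope (depth=2)
Step 9: exit scope (depth=1)
Step 10: exit scope (depth=0)
Visible at query point: b=38 c=62 d=90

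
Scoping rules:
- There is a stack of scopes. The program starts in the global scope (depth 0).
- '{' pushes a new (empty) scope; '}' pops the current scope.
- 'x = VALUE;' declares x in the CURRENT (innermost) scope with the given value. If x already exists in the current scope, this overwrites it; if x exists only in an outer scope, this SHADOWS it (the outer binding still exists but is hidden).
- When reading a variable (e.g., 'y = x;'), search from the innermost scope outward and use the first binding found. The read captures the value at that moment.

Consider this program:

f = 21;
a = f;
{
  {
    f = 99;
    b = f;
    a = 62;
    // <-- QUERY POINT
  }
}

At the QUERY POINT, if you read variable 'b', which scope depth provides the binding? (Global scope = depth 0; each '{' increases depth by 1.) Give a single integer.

Step 1: declare f=21 at depth 0
Step 2: declare a=(read f)=21 at depth 0
Step 3: enter scope (depth=1)
Step 4: enter scope (depth=2)
Step 5: declare f=99 at depth 2
Step 6: declare b=(read f)=99 at depth 2
Step 7: declare a=62 at depth 2
Visible at query point: a=62 b=99 f=99

Answer: 2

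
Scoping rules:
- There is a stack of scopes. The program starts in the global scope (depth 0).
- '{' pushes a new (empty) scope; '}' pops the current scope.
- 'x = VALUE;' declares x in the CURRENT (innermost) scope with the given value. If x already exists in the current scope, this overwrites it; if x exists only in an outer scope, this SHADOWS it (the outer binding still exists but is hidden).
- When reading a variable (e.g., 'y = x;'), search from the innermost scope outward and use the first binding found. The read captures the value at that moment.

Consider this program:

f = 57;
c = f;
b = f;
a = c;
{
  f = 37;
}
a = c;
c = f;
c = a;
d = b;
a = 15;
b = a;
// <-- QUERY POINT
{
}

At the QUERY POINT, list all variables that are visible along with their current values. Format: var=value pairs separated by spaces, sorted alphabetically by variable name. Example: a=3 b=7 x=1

Step 1: declare f=57 at depth 0
Step 2: declare c=(read f)=57 at depth 0
Step 3: declare b=(read f)=57 at depth 0
Step 4: declare a=(read c)=57 at depth 0
Step 5: enter scope (depth=1)
Step 6: declare f=37 at depth 1
Step 7: exit scope (depth=0)
Step 8: declare a=(read c)=57 at depth 0
Step 9: declare c=(read f)=57 at depth 0
Step 10: declare c=(read a)=57 at depth 0
Step 11: declare d=(read b)=57 at depth 0
Step 12: declare a=15 at depth 0
Step 13: declare b=(read a)=15 at depth 0
Visible at query point: a=15 b=15 c=57 d=57 f=57

Answer: a=15 b=15 c=57 d=57 f=57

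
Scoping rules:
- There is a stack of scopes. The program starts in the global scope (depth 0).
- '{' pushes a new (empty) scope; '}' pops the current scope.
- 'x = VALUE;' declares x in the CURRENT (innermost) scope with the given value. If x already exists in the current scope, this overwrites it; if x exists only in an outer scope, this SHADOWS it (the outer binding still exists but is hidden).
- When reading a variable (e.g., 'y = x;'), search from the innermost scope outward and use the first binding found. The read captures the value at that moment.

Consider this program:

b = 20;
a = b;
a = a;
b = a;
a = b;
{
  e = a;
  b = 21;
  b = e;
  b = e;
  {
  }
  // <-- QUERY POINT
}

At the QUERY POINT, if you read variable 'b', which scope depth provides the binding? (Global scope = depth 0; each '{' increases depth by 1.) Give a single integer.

Answer: 1

Derivation:
Step 1: declare b=20 at depth 0
Step 2: declare a=(read b)=20 at depth 0
Step 3: declare a=(read a)=20 at depth 0
Step 4: declare b=(read a)=20 at depth 0
Step 5: declare a=(read b)=20 at depth 0
Step 6: enter scope (depth=1)
Step 7: declare e=(read a)=20 at depth 1
Step 8: declare b=21 at depth 1
Step 9: declare b=(read e)=20 at depth 1
Step 10: declare b=(read e)=20 at depth 1
Step 11: enter scope (depth=2)
Step 12: exit scope (depth=1)
Visible at query point: a=20 b=20 e=20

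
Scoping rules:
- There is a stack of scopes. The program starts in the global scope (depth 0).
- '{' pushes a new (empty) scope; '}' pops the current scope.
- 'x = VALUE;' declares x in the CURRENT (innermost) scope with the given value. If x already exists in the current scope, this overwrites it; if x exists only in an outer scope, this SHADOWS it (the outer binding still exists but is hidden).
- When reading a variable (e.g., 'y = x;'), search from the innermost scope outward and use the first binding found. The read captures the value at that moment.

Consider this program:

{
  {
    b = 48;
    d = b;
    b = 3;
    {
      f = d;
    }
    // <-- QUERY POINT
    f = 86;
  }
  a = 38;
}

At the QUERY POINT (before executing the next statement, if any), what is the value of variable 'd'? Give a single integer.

Answer: 48

Derivation:
Step 1: enter scope (depth=1)
Step 2: enter scope (depth=2)
Step 3: declare b=48 at depth 2
Step 4: declare d=(read b)=48 at depth 2
Step 5: declare b=3 at depth 2
Step 6: enter scope (depth=3)
Step 7: declare f=(read d)=48 at depth 3
Step 8: exit scope (depth=2)
Visible at query point: b=3 d=48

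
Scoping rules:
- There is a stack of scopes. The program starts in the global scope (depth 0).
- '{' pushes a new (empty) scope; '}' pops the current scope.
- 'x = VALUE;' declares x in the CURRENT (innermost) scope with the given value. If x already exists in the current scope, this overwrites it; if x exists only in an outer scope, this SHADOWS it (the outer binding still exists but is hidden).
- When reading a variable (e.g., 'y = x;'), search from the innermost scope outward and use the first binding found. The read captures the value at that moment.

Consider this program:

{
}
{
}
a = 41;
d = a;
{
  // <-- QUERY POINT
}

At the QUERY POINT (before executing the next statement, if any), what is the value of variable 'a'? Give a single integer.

Answer: 41

Derivation:
Step 1: enter scope (depth=1)
Step 2: exit scope (depth=0)
Step 3: enter scope (depth=1)
Step 4: exit scope (depth=0)
Step 5: declare a=41 at depth 0
Step 6: declare d=(read a)=41 at depth 0
Step 7: enter scope (depth=1)
Visible at query point: a=41 d=41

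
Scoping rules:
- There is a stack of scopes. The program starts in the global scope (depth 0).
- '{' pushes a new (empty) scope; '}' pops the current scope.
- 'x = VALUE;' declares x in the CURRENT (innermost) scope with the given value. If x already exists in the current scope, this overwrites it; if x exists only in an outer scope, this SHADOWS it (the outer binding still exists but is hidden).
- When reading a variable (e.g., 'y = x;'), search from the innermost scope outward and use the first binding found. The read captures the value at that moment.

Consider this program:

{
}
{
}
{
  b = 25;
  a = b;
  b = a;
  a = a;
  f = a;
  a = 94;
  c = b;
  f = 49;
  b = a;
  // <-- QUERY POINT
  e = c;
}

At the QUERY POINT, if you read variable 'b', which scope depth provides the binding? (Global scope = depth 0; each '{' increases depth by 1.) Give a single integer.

Answer: 1

Derivation:
Step 1: enter scope (depth=1)
Step 2: exit scope (depth=0)
Step 3: enter scope (depth=1)
Step 4: exit scope (depth=0)
Step 5: enter scope (depth=1)
Step 6: declare b=25 at depth 1
Step 7: declare a=(read b)=25 at depth 1
Step 8: declare b=(read a)=25 at depth 1
Step 9: declare a=(read a)=25 at depth 1
Step 10: declare f=(read a)=25 at depth 1
Step 11: declare a=94 at depth 1
Step 12: declare c=(read b)=25 at depth 1
Step 13: declare f=49 at depth 1
Step 14: declare b=(read a)=94 at depth 1
Visible at query point: a=94 b=94 c=25 f=49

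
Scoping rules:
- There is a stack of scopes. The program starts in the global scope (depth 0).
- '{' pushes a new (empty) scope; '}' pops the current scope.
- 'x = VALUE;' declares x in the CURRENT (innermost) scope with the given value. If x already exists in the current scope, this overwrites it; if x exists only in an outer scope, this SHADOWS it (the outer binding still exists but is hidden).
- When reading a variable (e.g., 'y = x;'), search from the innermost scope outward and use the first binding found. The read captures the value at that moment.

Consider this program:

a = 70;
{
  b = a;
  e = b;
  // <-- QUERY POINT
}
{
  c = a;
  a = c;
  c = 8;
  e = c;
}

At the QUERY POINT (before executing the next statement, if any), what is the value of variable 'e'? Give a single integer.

Answer: 70

Derivation:
Step 1: declare a=70 at depth 0
Step 2: enter scope (depth=1)
Step 3: declare b=(read a)=70 at depth 1
Step 4: declare e=(read b)=70 at depth 1
Visible at query point: a=70 b=70 e=70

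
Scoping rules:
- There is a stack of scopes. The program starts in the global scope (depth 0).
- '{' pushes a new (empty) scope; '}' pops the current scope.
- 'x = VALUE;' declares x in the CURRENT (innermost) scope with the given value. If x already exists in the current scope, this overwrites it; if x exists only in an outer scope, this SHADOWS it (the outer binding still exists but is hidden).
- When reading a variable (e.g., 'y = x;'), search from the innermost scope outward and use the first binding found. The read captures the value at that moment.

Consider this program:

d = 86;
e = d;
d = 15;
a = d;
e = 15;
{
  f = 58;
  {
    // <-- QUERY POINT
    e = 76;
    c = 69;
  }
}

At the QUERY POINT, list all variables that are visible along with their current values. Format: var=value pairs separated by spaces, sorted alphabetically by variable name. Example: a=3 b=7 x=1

Answer: a=15 d=15 e=15 f=58

Derivation:
Step 1: declare d=86 at depth 0
Step 2: declare e=(read d)=86 at depth 0
Step 3: declare d=15 at depth 0
Step 4: declare a=(read d)=15 at depth 0
Step 5: declare e=15 at depth 0
Step 6: enter scope (depth=1)
Step 7: declare f=58 at depth 1
Step 8: enter scope (depth=2)
Visible at query point: a=15 d=15 e=15 f=58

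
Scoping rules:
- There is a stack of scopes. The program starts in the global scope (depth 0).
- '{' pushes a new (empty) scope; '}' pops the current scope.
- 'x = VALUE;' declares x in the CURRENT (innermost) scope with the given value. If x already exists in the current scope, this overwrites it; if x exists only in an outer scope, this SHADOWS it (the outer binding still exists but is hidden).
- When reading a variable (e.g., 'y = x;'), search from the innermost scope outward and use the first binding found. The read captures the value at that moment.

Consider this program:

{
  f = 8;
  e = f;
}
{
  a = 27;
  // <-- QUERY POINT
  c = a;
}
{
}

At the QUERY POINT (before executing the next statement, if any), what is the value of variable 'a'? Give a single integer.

Answer: 27

Derivation:
Step 1: enter scope (depth=1)
Step 2: declare f=8 at depth 1
Step 3: declare e=(read f)=8 at depth 1
Step 4: exit scope (depth=0)
Step 5: enter scope (depth=1)
Step 6: declare a=27 at depth 1
Visible at query point: a=27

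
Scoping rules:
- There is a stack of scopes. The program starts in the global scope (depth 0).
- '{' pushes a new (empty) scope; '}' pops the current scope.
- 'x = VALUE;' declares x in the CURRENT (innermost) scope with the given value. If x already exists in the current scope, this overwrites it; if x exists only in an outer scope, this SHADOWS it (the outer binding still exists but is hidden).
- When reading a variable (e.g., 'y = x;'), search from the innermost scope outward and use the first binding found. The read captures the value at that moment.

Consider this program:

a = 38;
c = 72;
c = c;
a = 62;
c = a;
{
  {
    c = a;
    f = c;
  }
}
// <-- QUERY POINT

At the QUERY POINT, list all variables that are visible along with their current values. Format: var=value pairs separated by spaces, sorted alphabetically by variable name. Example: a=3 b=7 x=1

Step 1: declare a=38 at depth 0
Step 2: declare c=72 at depth 0
Step 3: declare c=(read c)=72 at depth 0
Step 4: declare a=62 at depth 0
Step 5: declare c=(read a)=62 at depth 0
Step 6: enter scope (depth=1)
Step 7: enter scope (depth=2)
Step 8: declare c=(read a)=62 at depth 2
Step 9: declare f=(read c)=62 at depth 2
Step 10: exit scope (depth=1)
Step 11: exit scope (depth=0)
Visible at query point: a=62 c=62

Answer: a=62 c=62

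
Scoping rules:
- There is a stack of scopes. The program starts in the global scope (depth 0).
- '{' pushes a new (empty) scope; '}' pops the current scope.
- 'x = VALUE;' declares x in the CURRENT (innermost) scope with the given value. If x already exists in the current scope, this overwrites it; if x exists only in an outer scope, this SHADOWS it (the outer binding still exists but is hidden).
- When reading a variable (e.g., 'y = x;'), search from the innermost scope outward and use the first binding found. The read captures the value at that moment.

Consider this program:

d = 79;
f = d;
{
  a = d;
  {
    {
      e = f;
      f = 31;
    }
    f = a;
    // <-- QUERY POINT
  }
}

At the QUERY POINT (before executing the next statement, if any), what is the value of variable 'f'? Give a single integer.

Answer: 79

Derivation:
Step 1: declare d=79 at depth 0
Step 2: declare f=(read d)=79 at depth 0
Step 3: enter scope (depth=1)
Step 4: declare a=(read d)=79 at depth 1
Step 5: enter scope (depth=2)
Step 6: enter scope (depth=3)
Step 7: declare e=(read f)=79 at depth 3
Step 8: declare f=31 at depth 3
Step 9: exit scope (depth=2)
Step 10: declare f=(read a)=79 at depth 2
Visible at query point: a=79 d=79 f=79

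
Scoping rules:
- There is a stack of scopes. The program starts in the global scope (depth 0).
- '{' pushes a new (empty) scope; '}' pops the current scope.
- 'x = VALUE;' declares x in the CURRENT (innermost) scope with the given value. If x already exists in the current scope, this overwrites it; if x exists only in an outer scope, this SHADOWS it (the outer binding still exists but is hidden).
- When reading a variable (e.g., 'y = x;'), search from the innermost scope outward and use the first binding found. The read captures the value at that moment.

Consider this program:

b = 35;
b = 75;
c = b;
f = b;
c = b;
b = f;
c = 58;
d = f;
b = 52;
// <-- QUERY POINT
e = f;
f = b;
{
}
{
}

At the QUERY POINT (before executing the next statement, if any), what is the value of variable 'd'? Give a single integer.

Step 1: declare b=35 at depth 0
Step 2: declare b=75 at depth 0
Step 3: declare c=(read b)=75 at depth 0
Step 4: declare f=(read b)=75 at depth 0
Step 5: declare c=(read b)=75 at depth 0
Step 6: declare b=(read f)=75 at depth 0
Step 7: declare c=58 at depth 0
Step 8: declare d=(read f)=75 at depth 0
Step 9: declare b=52 at depth 0
Visible at query point: b=52 c=58 d=75 f=75

Answer: 75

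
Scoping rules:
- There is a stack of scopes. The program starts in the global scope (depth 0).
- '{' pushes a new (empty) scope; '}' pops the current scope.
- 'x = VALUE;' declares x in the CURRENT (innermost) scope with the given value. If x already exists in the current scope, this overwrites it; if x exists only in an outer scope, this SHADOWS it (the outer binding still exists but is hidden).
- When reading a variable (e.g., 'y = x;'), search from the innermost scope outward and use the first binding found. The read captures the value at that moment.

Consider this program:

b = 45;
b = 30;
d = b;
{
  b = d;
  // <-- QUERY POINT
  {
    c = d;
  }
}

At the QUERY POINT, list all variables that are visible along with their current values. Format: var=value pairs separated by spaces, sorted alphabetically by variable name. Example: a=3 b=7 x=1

Step 1: declare b=45 at depth 0
Step 2: declare b=30 at depth 0
Step 3: declare d=(read b)=30 at depth 0
Step 4: enter scope (depth=1)
Step 5: declare b=(read d)=30 at depth 1
Visible at query point: b=30 d=30

Answer: b=30 d=30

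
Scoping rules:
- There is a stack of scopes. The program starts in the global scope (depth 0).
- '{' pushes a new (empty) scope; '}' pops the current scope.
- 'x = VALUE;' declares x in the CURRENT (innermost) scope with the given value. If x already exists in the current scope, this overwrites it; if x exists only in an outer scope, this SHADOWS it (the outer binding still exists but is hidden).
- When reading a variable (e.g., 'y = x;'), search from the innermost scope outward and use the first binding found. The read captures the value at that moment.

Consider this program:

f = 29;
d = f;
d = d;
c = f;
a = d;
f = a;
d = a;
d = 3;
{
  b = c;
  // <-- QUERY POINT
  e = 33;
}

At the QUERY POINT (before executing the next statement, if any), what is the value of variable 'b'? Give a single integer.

Step 1: declare f=29 at depth 0
Step 2: declare d=(read f)=29 at depth 0
Step 3: declare d=(read d)=29 at depth 0
Step 4: declare c=(read f)=29 at depth 0
Step 5: declare a=(read d)=29 at depth 0
Step 6: declare f=(read a)=29 at depth 0
Step 7: declare d=(read a)=29 at depth 0
Step 8: declare d=3 at depth 0
Step 9: enter scope (depth=1)
Step 10: declare b=(read c)=29 at depth 1
Visible at query point: a=29 b=29 c=29 d=3 f=29

Answer: 29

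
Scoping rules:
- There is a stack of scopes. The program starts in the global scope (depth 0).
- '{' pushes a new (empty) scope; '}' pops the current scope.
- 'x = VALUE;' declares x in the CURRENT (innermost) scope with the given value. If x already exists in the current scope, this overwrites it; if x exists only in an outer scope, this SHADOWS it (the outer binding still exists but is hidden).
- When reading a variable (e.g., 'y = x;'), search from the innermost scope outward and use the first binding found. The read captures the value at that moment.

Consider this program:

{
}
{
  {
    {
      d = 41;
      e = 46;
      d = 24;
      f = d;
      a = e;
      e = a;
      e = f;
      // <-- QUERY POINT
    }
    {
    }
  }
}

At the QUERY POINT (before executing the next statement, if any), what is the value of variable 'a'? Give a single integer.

Answer: 46

Derivation:
Step 1: enter scope (depth=1)
Step 2: exit scope (depth=0)
Step 3: enter scope (depth=1)
Step 4: enter scope (depth=2)
Step 5: enter scope (depth=3)
Step 6: declare d=41 at depth 3
Step 7: declare e=46 at depth 3
Step 8: declare d=24 at depth 3
Step 9: declare f=(read d)=24 at depth 3
Step 10: declare a=(read e)=46 at depth 3
Step 11: declare e=(read a)=46 at depth 3
Step 12: declare e=(read f)=24 at depth 3
Visible at query point: a=46 d=24 e=24 f=24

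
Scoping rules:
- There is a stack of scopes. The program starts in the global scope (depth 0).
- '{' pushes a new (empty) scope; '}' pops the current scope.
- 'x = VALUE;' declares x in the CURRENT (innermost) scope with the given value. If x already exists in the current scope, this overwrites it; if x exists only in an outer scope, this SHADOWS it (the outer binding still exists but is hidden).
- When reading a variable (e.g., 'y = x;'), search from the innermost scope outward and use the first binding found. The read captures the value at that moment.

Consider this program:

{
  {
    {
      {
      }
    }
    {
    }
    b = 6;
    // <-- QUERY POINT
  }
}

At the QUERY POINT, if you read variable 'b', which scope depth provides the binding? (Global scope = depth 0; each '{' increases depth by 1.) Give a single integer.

Step 1: enter scope (depth=1)
Step 2: enter scope (depth=2)
Step 3: enter scope (depth=3)
Step 4: enter scope (depth=4)
Step 5: exit scope (depth=3)
Step 6: exit scope (depth=2)
Step 7: enter scope (depth=3)
Step 8: exit scope (depth=2)
Step 9: declare b=6 at depth 2
Visible at query point: b=6

Answer: 2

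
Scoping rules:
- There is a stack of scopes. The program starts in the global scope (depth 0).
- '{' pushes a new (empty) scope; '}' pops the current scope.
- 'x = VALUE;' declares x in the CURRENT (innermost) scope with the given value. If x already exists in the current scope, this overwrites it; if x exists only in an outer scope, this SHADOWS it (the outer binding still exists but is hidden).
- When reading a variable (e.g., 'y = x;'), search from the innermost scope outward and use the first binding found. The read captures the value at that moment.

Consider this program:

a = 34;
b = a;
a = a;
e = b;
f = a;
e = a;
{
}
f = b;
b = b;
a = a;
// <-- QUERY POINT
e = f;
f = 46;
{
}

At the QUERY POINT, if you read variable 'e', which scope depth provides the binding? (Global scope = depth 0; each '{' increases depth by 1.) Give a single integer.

Step 1: declare a=34 at depth 0
Step 2: declare b=(read a)=34 at depth 0
Step 3: declare a=(read a)=34 at depth 0
Step 4: declare e=(read b)=34 at depth 0
Step 5: declare f=(read a)=34 at depth 0
Step 6: declare e=(read a)=34 at depth 0
Step 7: enter scope (depth=1)
Step 8: exit scope (depth=0)
Step 9: declare f=(read b)=34 at depth 0
Step 10: declare b=(read b)=34 at depth 0
Step 11: declare a=(read a)=34 at depth 0
Visible at query point: a=34 b=34 e=34 f=34

Answer: 0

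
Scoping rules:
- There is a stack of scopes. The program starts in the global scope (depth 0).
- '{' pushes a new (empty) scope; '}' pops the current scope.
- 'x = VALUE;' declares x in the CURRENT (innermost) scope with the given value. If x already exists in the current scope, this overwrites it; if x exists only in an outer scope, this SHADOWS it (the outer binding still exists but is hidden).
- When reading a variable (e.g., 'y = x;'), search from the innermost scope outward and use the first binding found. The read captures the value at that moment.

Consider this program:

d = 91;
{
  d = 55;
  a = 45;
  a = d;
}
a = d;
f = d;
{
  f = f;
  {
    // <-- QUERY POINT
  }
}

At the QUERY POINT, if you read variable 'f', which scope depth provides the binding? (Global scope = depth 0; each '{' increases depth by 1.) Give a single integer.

Answer: 1

Derivation:
Step 1: declare d=91 at depth 0
Step 2: enter scope (depth=1)
Step 3: declare d=55 at depth 1
Step 4: declare a=45 at depth 1
Step 5: declare a=(read d)=55 at depth 1
Step 6: exit scope (depth=0)
Step 7: declare a=(read d)=91 at depth 0
Step 8: declare f=(read d)=91 at depth 0
Step 9: enter scope (depth=1)
Step 10: declare f=(read f)=91 at depth 1
Step 11: enter scope (depth=2)
Visible at query point: a=91 d=91 f=91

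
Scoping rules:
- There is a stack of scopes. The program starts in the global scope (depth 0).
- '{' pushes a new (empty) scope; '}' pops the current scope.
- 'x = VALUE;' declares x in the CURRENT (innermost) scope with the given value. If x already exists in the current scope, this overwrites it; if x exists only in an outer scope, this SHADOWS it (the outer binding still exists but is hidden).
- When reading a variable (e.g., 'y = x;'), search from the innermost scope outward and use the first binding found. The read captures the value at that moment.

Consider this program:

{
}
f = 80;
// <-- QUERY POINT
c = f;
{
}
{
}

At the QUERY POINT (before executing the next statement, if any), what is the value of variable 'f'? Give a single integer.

Answer: 80

Derivation:
Step 1: enter scope (depth=1)
Step 2: exit scope (depth=0)
Step 3: declare f=80 at depth 0
Visible at query point: f=80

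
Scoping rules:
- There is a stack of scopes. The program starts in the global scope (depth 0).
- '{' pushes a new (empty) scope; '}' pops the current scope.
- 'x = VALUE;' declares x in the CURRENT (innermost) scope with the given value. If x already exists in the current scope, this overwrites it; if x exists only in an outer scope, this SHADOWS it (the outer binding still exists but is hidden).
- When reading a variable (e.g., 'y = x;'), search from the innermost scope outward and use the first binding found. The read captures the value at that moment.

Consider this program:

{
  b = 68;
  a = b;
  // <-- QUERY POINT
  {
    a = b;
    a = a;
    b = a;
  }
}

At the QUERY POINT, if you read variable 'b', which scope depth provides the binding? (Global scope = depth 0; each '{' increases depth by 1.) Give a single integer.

Step 1: enter scope (depth=1)
Step 2: declare b=68 at depth 1
Step 3: declare a=(read b)=68 at depth 1
Visible at query point: a=68 b=68

Answer: 1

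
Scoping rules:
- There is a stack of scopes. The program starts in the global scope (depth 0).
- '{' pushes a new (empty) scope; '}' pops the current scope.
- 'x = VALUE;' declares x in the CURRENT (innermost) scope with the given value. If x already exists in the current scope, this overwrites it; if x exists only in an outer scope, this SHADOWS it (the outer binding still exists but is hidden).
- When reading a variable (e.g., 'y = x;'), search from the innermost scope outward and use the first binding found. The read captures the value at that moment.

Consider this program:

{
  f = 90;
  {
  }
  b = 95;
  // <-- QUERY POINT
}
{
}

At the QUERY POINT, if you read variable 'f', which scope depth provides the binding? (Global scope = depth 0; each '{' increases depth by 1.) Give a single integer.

Step 1: enter scope (depth=1)
Step 2: declare f=90 at depth 1
Step 3: enter scope (depth=2)
Step 4: exit scope (depth=1)
Step 5: declare b=95 at depth 1
Visible at query point: b=95 f=90

Answer: 1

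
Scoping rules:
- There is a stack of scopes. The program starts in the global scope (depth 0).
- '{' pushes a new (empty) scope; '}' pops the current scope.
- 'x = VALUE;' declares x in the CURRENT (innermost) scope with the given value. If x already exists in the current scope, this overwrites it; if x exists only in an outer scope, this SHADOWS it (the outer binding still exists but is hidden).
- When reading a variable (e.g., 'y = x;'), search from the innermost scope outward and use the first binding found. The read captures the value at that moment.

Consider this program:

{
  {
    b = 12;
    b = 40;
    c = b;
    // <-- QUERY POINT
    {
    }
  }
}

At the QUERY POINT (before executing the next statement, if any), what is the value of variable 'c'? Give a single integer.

Answer: 40

Derivation:
Step 1: enter scope (depth=1)
Step 2: enter scope (depth=2)
Step 3: declare b=12 at depth 2
Step 4: declare b=40 at depth 2
Step 5: declare c=(read b)=40 at depth 2
Visible at query point: b=40 c=40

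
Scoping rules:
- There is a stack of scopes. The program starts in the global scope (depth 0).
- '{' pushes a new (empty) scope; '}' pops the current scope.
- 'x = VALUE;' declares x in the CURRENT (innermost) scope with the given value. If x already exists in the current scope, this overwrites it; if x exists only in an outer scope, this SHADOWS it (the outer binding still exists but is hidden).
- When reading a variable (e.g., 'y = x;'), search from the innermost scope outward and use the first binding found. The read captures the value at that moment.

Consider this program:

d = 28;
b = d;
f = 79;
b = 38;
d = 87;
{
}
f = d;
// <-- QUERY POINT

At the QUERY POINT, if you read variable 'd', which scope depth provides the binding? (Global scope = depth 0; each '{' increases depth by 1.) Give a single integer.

Step 1: declare d=28 at depth 0
Step 2: declare b=(read d)=28 at depth 0
Step 3: declare f=79 at depth 0
Step 4: declare b=38 at depth 0
Step 5: declare d=87 at depth 0
Step 6: enter scope (depth=1)
Step 7: exit scope (depth=0)
Step 8: declare f=(read d)=87 at depth 0
Visible at query point: b=38 d=87 f=87

Answer: 0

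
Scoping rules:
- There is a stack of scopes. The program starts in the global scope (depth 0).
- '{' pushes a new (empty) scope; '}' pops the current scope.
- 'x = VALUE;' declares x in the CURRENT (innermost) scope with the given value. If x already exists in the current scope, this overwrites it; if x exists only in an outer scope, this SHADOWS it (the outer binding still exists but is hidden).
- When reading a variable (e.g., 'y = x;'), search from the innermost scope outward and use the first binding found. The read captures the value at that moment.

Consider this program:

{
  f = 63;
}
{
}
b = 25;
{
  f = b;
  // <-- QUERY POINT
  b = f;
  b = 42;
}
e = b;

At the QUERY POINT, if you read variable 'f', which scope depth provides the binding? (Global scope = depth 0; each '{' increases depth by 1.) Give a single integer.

Step 1: enter scope (depth=1)
Step 2: declare f=63 at depth 1
Step 3: exit scope (depth=0)
Step 4: enter scope (depth=1)
Step 5: exit scope (depth=0)
Step 6: declare b=25 at depth 0
Step 7: enter scope (depth=1)
Step 8: declare f=(read b)=25 at depth 1
Visible at query point: b=25 f=25

Answer: 1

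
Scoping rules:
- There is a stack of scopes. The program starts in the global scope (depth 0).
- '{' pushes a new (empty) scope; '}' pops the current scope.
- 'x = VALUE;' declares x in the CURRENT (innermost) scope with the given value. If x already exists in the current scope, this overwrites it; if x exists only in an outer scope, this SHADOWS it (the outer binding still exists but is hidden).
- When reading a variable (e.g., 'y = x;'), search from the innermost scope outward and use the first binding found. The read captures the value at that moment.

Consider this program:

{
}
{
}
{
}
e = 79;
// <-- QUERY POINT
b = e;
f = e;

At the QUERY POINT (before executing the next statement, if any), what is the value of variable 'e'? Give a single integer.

Answer: 79

Derivation:
Step 1: enter scope (depth=1)
Step 2: exit scope (depth=0)
Step 3: enter scope (depth=1)
Step 4: exit scope (depth=0)
Step 5: enter scope (depth=1)
Step 6: exit scope (depth=0)
Step 7: declare e=79 at depth 0
Visible at query point: e=79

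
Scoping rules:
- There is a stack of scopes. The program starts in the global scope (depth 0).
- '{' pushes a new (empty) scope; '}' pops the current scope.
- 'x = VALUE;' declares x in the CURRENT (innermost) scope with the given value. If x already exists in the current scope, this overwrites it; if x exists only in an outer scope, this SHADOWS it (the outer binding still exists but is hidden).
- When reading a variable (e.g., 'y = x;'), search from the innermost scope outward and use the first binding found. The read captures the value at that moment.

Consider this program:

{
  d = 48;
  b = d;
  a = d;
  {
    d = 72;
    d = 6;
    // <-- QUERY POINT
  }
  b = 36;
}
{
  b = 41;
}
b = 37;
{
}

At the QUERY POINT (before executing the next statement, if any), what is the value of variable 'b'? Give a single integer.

Step 1: enter scope (depth=1)
Step 2: declare d=48 at depth 1
Step 3: declare b=(read d)=48 at depth 1
Step 4: declare a=(read d)=48 at depth 1
Step 5: enter scope (depth=2)
Step 6: declare d=72 at depth 2
Step 7: declare d=6 at depth 2
Visible at query point: a=48 b=48 d=6

Answer: 48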